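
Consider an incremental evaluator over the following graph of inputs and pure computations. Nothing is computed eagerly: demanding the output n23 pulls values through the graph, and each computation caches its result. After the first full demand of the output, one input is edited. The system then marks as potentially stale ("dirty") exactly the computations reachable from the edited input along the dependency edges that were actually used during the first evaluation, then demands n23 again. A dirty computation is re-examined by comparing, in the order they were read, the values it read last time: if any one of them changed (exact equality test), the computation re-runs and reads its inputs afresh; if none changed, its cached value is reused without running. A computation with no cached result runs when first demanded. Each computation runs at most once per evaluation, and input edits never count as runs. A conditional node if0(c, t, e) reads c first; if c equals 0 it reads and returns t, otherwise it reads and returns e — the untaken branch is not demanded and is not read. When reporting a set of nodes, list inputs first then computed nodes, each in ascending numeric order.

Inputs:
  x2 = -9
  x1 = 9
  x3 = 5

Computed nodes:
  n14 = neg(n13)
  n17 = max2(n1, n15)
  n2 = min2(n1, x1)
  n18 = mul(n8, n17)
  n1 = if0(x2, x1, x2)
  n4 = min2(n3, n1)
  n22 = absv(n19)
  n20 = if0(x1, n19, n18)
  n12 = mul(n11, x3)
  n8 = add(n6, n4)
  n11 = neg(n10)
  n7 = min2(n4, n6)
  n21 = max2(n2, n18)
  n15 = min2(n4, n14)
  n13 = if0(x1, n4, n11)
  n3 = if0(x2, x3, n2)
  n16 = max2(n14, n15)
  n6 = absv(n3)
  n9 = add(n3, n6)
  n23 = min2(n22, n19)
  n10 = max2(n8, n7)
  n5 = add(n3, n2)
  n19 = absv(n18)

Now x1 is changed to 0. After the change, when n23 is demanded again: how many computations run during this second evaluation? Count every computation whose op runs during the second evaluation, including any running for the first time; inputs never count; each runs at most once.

Initial pass — values computed on the first demand:
  n1 = if0(x2=-9 -> else branch x2) = -9
  n2 = min2(-9, 9) = -9
  n3 = if0(x2=-9 -> else branch n2) = -9
  n4 = min2(-9, -9) = -9
  n6 = absv(-9) = 9
  n7 = min2(-9, 9) = -9
  n8 = add(9, -9) = 0
  n10 = max2(0, -9) = 0
  n11 = neg(0) = 0
  n13 = if0(x1=9 -> else branch n11) = 0
  n14 = neg(0) = 0
  n15 = min2(-9, 0) = -9
  n17 = max2(-9, -9) = -9
  n18 = mul(0, -9) = 0
  n19 = absv(0) = 0
  n22 = absv(0) = 0
  n23 = min2(0, 0) = 0

Second demand — change propagation:
  n2: re-runs because x1 9->0; new result -9 (unchanged).
  n3: re-examined; everything it read last time is the same (x2 unchanged, n2 unchanged) — cache -9 kept, no run.
  n4: re-examined; everything it read last time is the same (n3 unchanged, n1 unchanged) — cache -9 kept, no run.
  n6: re-examined; everything it read last time is the same (n3 unchanged) — cache 9 kept, no run.
  n7: dirty yet unreached — the second evaluation never asks for it.
  n8: re-examined; everything it read last time is the same (n6 unchanged, n4 unchanged) — cache 0 kept, no run.
  n10: dirty yet unreached — the second evaluation never asks for it.
  n11: dirty yet unreached — the second evaluation never asks for it.
  n13: re-runs because x1 9->0; new result -9.
  n14: re-runs because n13 0->-9; new result 9.
  n15: re-runs because n14 0->9; new result -9 (unchanged).
  n17: re-examined; everything it read last time is the same (n1 unchanged, n15 unchanged) — cache -9 kept, no run.
  n18: re-examined; everything it read last time is the same (n8 unchanged, n17 unchanged) — cache 0 kept, no run.
  n19: re-examined; everything it read last time is the same (n18 unchanged) — cache 0 kept, no run.
  n22: re-examined; everything it read last time is the same (n19 unchanged) — cache 0 kept, no run.
  n23: re-examined; everything it read last time is the same (n22 unchanged, n19 unchanged) — cache 0 kept, no run.

The important point: the flipped condition redirects demand; n7, n10, n11 are left stale, never re-checked.

Run set: n2, n13, n14, n15 (4 run).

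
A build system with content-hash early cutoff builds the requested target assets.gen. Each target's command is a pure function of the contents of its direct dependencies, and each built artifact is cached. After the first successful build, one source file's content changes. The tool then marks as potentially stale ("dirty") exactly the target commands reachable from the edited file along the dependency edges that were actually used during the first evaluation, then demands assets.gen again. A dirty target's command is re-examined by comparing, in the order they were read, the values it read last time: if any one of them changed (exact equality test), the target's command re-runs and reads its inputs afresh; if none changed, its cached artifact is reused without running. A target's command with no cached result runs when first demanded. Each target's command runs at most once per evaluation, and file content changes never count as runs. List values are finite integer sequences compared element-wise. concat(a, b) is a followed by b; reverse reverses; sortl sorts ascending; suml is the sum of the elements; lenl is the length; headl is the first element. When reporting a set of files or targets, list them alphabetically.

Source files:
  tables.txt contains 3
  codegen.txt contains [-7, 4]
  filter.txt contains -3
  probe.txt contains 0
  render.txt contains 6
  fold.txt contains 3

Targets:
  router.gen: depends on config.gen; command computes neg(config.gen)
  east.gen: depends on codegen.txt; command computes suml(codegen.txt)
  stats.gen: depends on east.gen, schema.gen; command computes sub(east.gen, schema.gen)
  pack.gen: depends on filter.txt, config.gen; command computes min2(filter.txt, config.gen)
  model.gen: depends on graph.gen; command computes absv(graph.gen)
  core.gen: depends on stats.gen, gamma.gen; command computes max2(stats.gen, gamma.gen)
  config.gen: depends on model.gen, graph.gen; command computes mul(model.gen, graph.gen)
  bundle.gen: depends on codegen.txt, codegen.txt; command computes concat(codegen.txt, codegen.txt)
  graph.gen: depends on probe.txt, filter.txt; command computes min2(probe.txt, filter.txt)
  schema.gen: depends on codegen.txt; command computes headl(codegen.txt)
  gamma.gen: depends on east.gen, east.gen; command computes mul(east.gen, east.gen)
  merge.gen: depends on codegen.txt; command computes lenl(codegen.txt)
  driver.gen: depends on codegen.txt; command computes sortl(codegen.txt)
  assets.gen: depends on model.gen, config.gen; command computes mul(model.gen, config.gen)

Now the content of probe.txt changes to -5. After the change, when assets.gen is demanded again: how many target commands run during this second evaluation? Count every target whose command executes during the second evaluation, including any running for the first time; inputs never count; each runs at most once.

Target commands that run: assets.gen, config.gen, graph.gen, model.gen — 4 in total.

First evaluation (everything demanded from the output):
  graph.gen = min2(0, -3) = -3
  model.gen = absv(-3) = 3
  config.gen = mul(3, -3) = -9
  assets.gen = mul(3, -9) = -27

Propagation after the edit:
  graph.gen: runs — probe.txt 0->-5; result -5.
  model.gen: runs — graph.gen -3->-5; result 5.
  config.gen: runs — model.gen 3->5; graph.gen -3->-5; result -25.
  assets.gen: runs — model.gen 3->5; config.gen -9->-25; result -125.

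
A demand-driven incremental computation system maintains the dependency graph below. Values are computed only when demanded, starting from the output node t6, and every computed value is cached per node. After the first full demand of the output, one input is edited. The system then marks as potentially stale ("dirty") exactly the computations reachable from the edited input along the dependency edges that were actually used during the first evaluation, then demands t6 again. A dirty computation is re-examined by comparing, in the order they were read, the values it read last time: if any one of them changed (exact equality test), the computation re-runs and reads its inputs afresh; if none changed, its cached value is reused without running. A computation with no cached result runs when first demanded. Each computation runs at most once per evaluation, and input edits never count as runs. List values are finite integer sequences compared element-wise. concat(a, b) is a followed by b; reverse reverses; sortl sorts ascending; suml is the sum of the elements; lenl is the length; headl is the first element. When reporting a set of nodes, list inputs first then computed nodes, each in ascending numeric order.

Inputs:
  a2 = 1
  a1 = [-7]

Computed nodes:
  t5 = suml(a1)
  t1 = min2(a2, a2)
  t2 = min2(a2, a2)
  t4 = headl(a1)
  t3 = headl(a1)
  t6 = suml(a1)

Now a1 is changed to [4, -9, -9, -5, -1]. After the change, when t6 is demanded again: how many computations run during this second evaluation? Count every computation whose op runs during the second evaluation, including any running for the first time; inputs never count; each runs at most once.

First evaluation (everything demanded from the output):
  t6 = suml([-7]) = -7

Propagation after the edit:
  t6: runs — a1 [-7]->[4, -9, -9, -5, -1]; result -20.

Computations that run: t6 — 1 in total.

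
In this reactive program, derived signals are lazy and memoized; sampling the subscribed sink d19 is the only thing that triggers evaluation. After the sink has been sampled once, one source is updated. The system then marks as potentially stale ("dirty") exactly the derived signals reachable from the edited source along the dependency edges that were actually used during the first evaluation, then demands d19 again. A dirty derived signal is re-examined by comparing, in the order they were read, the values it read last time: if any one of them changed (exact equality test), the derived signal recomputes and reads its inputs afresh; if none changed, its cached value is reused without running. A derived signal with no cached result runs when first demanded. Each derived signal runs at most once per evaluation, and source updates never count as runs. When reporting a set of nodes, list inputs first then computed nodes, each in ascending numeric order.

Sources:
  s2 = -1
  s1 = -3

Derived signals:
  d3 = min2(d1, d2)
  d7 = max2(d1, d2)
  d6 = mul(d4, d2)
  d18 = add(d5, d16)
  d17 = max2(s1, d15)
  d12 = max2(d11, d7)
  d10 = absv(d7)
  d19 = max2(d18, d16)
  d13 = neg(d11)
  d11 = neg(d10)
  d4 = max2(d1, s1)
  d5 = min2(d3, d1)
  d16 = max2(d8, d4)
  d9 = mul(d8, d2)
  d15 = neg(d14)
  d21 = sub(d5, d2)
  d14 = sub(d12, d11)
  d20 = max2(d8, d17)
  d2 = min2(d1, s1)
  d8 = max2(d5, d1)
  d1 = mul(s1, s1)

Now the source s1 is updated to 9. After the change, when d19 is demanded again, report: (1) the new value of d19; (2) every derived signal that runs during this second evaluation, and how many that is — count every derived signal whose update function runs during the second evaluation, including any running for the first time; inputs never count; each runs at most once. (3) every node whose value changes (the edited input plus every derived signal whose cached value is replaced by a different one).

First demand of the output computes:
  d1 = mul(-3, -3) = 9
  d2 = min2(9, -3) = -3
  d3 = min2(9, -3) = -3
  d4 = max2(9, -3) = 9
  d5 = min2(-3, 9) = -3
  d8 = max2(-3, 9) = 9
  d16 = max2(9, 9) = 9
  d18 = add(-3, 9) = 6
  d19 = max2(6, 9) = 9

After the edit, cleaning proceeds:
  d1: a read changed (s1 -3->9; s1 -3->9) — executes, giving 81.
  d2: a read changed (d1 9->81; s1 -3->9) — executes, giving 9.
  d3: a read changed (d1 9->81; d2 -3->9) — executes, giving 9.
  d4: a read changed (d1 9->81; s1 -3->9) — executes, giving 81.
  d5: a read changed (d3 -3->9; d1 9->81) — executes, giving 9.
  d8: a read changed (d5 -3->9; d1 9->81) — executes, giving 81.
  d16: a read changed (d8 9->81; d4 9->81) — executes, giving 81.
  d18: a read changed (d5 -3->9; d16 9->81) — executes, giving 90.
  d19: a read changed (d18 6->90; d16 9->81) — executes, giving 90.

Demanding d19 again yields 90.
9 derived signals run: d1, d2, d3, d4, d5, d8, d16, d18, d19.
The nodes whose values change: s1, d1, d2, d3, d4, d5, d8, d16, d18, d19.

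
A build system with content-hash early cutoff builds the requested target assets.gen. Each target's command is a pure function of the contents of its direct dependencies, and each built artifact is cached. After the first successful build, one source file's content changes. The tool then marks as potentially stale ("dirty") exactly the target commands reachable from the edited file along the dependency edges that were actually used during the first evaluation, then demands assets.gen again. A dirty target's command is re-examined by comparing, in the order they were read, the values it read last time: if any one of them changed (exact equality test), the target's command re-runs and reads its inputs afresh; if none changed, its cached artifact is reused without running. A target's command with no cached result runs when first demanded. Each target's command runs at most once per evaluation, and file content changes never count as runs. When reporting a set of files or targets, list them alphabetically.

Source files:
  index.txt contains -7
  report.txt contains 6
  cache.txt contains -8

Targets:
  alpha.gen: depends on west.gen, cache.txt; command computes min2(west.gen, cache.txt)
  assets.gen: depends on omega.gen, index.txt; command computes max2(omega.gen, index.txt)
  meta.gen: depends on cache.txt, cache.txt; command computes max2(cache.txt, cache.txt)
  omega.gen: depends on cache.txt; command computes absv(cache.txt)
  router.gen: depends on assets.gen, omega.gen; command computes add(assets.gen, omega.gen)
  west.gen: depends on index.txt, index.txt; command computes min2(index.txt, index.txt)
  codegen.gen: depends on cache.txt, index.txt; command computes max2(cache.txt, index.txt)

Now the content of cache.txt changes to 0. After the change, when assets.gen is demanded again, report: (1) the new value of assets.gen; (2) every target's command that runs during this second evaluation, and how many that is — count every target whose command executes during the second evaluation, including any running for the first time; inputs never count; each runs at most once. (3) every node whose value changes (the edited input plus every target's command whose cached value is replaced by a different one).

First evaluation (everything demanded from the output):
  omega.gen = absv(-8) = 8
  assets.gen = max2(8, -7) = 8

Propagation after the edit:
  omega.gen: runs — cache.txt -8->0; result 0.
  assets.gen: runs — omega.gen 8->0; result 0.

New value of assets.gen: 0.
Target commands that run: assets.gen, omega.gen — 2 in total.
Values that change: assets.gen, cache.txt, omega.gen.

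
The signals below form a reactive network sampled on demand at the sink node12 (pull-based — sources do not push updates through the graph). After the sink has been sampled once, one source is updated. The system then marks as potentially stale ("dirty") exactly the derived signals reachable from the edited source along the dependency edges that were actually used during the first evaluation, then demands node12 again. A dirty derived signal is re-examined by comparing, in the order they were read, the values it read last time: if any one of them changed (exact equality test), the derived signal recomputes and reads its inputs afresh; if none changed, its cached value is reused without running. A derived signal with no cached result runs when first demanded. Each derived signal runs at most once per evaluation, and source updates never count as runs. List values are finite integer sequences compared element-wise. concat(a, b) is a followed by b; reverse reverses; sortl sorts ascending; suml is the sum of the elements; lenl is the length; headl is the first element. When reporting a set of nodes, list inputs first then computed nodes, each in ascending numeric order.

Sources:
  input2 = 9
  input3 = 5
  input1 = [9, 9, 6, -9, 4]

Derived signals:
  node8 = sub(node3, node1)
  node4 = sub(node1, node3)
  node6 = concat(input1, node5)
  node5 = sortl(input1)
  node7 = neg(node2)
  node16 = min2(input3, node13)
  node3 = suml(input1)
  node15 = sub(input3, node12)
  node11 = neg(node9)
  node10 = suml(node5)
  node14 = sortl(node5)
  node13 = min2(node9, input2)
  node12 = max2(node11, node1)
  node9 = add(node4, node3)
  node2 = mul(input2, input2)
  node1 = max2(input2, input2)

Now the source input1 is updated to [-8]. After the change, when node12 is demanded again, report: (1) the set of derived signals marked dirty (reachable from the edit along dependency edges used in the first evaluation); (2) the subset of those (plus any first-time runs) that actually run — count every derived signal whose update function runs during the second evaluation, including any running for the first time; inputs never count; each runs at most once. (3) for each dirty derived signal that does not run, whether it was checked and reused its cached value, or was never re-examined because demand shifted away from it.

Initial pass — values computed on the first demand:
  node1 = max2(9, 9) = 9
  node3 = suml([9, 9, 6, -9, 4]) = 19
  node4 = sub(9, 19) = -10
  node9 = add(-10, 19) = 9
  node11 = neg(9) = -9
  node12 = max2(-9, 9) = 9

Second demand — change propagation:
  node3: re-runs because input1 [9, 9, 6, -9, 4]->[-8]; new result -8.
  node4: re-runs because node3 19->-8; new result 17.
  node9: re-runs because node4 -10->17; node3 19->-8; new result 9 (unchanged).
  node11: re-examined; everything it read last time is the same (node9 unchanged) — cache -9 kept, no run.
  node12: re-examined; everything it read last time is the same (node11 unchanged, node1 unchanged) — cache 9 kept, no run.

The important point: node9 recomputes to an identical value, and the output ends up unchanged.

Dirty set: node3, node4, node9, node11, node12.
Run set: node3, node4, node9 (3 run).
Re-examined without running (cache reused): node11, node12.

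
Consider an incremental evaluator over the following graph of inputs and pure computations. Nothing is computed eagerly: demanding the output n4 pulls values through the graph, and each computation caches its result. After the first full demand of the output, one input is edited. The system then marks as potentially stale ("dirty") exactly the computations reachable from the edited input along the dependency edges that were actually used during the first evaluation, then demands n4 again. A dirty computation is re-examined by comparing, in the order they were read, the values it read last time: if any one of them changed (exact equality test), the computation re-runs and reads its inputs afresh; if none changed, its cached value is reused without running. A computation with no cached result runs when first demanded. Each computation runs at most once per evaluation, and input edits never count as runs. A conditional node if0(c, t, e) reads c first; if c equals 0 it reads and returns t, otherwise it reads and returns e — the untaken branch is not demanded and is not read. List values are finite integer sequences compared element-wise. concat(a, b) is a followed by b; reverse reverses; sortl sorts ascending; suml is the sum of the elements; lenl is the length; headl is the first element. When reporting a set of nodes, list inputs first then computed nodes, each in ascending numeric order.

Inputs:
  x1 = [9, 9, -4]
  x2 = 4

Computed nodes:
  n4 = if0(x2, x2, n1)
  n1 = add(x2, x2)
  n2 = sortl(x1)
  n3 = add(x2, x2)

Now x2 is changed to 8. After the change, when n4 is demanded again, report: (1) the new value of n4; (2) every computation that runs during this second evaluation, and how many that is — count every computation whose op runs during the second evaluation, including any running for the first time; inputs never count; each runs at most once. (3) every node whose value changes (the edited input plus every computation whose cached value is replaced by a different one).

n4 now evaluates to 16.
Run set: n1, n4 (2 run).
Changed values: x2, n1, n4.

Initial pass — values computed on the first demand:
  n1 = add(4, 4) = 8
  n4 = if0(x2=4 -> else branch n1) = 8

Second demand — change propagation:
  n1: re-runs because x2 4->8; x2 4->8; new result 16.
  n4: re-runs because x2 4->8; n1 8->16; new result 16.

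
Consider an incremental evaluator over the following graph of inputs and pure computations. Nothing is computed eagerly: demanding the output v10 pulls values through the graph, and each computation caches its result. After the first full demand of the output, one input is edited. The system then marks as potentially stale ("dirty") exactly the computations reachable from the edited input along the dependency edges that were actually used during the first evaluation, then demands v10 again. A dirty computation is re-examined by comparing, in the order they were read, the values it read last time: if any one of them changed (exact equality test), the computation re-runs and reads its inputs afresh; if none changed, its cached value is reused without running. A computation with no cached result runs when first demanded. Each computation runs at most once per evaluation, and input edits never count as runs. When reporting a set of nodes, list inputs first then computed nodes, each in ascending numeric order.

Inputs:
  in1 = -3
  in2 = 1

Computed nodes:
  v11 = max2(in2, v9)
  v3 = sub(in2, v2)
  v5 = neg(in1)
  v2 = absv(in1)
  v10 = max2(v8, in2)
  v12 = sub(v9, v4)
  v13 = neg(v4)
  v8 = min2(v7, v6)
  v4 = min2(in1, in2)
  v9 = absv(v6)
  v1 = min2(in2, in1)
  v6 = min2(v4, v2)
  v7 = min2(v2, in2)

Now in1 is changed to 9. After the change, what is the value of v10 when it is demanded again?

v10 now evaluates to 1.

Initial pass — values computed on the first demand:
  v2 = absv(-3) = 3
  v4 = min2(-3, 1) = -3
  v6 = min2(-3, 3) = -3
  v7 = min2(3, 1) = 1
  v8 = min2(1, -3) = -3
  v10 = max2(-3, 1) = 1

Second demand — change propagation:
  v2: re-runs because in1 -3->9; new result 9.
  v4: re-runs because in1 -3->9; new result 1.
  v6: re-runs because v4 -3->1; v2 3->9; new result 1.
  v7: re-runs because v2 3->9; new result 1 (unchanged).
  v8: re-runs because v6 -3->1; new result 1.
  v10: re-runs because v8 -3->1; new result 1 (unchanged).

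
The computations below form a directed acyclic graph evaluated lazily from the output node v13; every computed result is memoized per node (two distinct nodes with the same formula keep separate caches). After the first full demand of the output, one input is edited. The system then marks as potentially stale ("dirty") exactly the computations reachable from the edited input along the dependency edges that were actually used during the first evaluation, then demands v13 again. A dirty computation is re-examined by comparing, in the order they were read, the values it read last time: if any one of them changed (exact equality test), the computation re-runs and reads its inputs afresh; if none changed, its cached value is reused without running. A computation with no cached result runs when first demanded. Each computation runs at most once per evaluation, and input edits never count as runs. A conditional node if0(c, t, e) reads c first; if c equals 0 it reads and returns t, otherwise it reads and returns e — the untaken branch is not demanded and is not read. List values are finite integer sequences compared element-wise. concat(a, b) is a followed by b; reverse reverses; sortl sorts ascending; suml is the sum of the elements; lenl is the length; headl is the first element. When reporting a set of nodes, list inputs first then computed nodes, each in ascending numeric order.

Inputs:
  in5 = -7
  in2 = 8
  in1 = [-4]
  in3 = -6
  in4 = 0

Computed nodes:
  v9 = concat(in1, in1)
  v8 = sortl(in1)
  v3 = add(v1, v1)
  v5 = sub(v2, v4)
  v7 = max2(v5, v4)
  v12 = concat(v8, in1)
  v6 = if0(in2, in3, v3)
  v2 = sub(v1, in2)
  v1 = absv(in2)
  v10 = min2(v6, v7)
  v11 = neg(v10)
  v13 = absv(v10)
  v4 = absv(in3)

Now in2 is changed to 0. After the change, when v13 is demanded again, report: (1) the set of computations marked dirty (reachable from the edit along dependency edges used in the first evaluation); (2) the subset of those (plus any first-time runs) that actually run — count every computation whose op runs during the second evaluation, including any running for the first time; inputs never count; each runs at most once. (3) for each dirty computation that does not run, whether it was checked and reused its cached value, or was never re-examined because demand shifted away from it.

First demand of the output computes:
  v1 = absv(8) = 8
  v2 = sub(8, 8) = 0
  v3 = add(8, 8) = 16
  v4 = absv(-6) = 6
  v5 = sub(0, 6) = -6
  v6 = if0(in2=8 -> else branch v3) = 16
  v7 = max2(-6, 6) = 6
  v10 = min2(16, 6) = 6
  v13 = absv(6) = 6

After the edit, cleaning proceeds:
  v1: a read changed (in2 8->0) — executes, giving 0.
  v2: a read changed (v1 8->0; in2 8->0) — executes, giving 0 — identical to its old value.
  v3: stays stale; no demand reaches it after the flip.
  v5: dirty, but its reads are unchanged (v2 unchanged, v4 unchanged); cached -6 stands.
  v6: a read changed (in2 8->0) — executes, giving -6.
  v7: dirty, but its reads are unchanged (v5 unchanged, v4 unchanged); cached 6 stands.
  v10: a read changed (v6 16->-6) — executes, giving -6.
  v13: a read changed (v10 6->-6) — executes, giving 6 — identical to its old value.

Note the branch switch — demand abandons v3, which is never re-examined.

The edit dirties: v1, v2, v3, v5, v6, v7, v10, v13.
5 computations run: v1, v2, v6, v10, v13.
Cache hits after checking: v5, v7.
Unvisited dirty nodes (no longer demanded): v3.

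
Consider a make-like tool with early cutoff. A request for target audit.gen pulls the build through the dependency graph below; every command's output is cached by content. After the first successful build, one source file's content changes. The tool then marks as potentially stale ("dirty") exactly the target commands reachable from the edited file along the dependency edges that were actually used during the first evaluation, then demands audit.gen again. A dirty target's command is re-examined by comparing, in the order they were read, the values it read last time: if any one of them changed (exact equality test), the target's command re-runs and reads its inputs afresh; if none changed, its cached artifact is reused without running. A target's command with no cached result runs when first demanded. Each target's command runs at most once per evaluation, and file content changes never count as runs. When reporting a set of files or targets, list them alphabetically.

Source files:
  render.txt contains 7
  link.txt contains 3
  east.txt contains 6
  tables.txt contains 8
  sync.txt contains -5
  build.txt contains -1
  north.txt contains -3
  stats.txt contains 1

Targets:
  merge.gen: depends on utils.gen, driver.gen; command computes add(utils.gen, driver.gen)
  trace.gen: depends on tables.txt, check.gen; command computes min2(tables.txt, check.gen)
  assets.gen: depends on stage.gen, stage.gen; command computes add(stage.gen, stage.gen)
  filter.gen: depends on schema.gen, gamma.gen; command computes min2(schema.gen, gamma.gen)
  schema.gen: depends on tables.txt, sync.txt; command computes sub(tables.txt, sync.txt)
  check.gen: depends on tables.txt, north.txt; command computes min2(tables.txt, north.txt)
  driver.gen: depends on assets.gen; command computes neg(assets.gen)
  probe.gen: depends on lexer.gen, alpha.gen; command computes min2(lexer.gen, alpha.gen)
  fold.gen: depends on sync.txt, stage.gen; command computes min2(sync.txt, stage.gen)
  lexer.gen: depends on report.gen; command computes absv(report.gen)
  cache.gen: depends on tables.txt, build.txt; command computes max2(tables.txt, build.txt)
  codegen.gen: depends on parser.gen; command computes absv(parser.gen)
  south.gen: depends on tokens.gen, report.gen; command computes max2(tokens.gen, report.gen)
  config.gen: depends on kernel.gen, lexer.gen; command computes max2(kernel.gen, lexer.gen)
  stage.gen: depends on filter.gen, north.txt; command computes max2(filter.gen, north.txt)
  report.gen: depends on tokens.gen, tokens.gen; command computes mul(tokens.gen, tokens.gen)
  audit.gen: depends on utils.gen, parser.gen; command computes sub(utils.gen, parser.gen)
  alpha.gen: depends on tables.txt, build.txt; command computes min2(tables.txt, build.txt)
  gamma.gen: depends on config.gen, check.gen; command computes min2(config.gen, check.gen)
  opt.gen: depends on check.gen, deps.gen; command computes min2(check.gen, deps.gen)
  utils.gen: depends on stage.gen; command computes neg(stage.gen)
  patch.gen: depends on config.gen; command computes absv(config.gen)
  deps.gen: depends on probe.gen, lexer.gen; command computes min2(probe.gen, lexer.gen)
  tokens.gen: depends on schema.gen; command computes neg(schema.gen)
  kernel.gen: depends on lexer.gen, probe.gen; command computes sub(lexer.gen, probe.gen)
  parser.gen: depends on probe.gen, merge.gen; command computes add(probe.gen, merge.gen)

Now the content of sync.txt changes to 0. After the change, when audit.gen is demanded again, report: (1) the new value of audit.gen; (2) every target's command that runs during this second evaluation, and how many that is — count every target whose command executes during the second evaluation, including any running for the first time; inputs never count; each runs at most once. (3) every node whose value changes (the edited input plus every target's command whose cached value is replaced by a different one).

First demand of the output computes:
  alpha.gen = min2(8, -1) = -1
  check.gen = min2(8, -3) = -3
  schema.gen = sub(8, -5) = 13
  tokens.gen = neg(13) = -13
  report.gen = mul(-13, -13) = 169
  lexer.gen = absv(169) = 169
  probe.gen = min2(169, -1) = -1
  kernel.gen = sub(169, -1) = 170
  config.gen = max2(170, 169) = 170
  gamma.gen = min2(170, -3) = -3
  filter.gen = min2(13, -3) = -3
  stage.gen = max2(-3, -3) = -3
  assets.gen = add(-3, -3) = -6
  driver.gen = neg(-6) = 6
  utils.gen = neg(-3) = 3
  merge.gen = add(3, 6) = 9
  parser.gen = add(-1, 9) = 8
  audit.gen = sub(3, 8) = -5

After the edit, cleaning proceeds:
  schema.gen: a read changed (sync.txt -5->0) — executes, giving 8.
  tokens.gen: a read changed (schema.gen 13->8) — executes, giving -8.
  report.gen: a read changed (tokens.gen -13->-8; tokens.gen -13->-8) — executes, giving 64.
  lexer.gen: a read changed (report.gen 169->64) — executes, giving 64.
  probe.gen: a read changed (lexer.gen 169->64) — executes, giving -1 — identical to its old value.
  kernel.gen: a read changed (lexer.gen 169->64) — executes, giving 65.
  config.gen: a read changed (kernel.gen 170->65; lexer.gen 169->64) — executes, giving 65.
  gamma.gen: a read changed (config.gen 170->65) — executes, giving -3 — identical to its old value.
  filter.gen: a read changed (schema.gen 13->8) — executes, giving -3 — identical to its old value.
  stage.gen: dirty, but its reads are unchanged (filter.gen unchanged, north.txt unchanged); cached -3 stands.
  assets.gen: dirty, but its reads are unchanged (stage.gen unchanged, stage.gen unchanged); cached -6 stands.
  driver.gen: dirty, but its reads are unchanged (assets.gen unchanged); cached 6 stands.
  utils.gen: dirty, but its reads are unchanged (stage.gen unchanged); cached 3 stands.
  merge.gen: dirty, but its reads are unchanged (utils.gen unchanged, driver.gen unchanged); cached 9 stands.
  parser.gen: dirty, but its reads are unchanged (probe.gen unchanged, merge.gen unchanged); cached 8 stands.
  audit.gen: dirty, but its reads are unchanged (utils.gen unchanged, parser.gen unchanged); cached -5 stands.

Note where the cutoff bites: stage.gen is checked, finds nothing changed, and keeps its cache.

Demanding audit.gen again yields -5.
9 target commands run: config.gen, filter.gen, gamma.gen, kernel.gen, lexer.gen, probe.gen, report.gen, schema.gen, tokens.gen.
The nodes whose values change: config.gen, kernel.gen, lexer.gen, report.gen, schema.gen, sync.txt, tokens.gen.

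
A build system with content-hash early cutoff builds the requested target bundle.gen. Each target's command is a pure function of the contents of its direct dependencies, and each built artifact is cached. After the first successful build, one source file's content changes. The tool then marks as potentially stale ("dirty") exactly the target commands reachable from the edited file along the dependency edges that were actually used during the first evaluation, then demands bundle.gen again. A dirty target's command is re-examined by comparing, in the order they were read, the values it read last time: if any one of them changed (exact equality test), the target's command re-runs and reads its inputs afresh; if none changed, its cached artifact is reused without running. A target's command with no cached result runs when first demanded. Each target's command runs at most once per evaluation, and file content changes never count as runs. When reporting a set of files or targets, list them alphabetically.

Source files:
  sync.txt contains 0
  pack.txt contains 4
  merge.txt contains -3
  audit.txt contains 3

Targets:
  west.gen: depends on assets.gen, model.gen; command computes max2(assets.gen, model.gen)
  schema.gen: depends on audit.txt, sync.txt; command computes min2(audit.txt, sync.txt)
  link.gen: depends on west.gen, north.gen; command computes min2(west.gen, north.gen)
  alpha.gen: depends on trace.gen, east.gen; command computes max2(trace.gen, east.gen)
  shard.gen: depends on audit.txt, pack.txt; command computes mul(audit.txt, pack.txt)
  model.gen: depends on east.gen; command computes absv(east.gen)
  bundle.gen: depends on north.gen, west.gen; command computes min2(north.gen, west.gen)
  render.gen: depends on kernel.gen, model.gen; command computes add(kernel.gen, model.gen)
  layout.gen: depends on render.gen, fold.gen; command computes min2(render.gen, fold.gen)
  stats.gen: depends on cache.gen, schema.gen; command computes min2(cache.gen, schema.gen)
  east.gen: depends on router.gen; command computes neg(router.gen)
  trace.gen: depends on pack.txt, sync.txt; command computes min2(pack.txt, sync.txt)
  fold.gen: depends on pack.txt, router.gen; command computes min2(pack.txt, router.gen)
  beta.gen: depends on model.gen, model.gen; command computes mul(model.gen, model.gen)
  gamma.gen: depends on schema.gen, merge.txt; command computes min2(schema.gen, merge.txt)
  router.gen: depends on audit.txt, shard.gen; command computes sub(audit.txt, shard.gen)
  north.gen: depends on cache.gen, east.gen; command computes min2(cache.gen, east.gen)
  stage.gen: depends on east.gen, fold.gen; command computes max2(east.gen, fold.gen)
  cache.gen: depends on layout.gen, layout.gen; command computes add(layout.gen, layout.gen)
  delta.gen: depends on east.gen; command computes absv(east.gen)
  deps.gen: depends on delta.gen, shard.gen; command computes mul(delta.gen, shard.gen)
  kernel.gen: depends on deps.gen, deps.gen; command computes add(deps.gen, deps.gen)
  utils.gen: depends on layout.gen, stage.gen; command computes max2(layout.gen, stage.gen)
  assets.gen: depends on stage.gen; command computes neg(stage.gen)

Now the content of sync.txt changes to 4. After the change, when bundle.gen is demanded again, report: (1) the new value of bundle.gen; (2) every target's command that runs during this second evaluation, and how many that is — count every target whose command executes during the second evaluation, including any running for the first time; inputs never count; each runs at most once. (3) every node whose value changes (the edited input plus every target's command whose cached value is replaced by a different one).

First evaluation (everything demanded from the output):
  shard.gen = mul(3, 4) = 12
  router.gen = sub(3, 12) = -9
  east.gen = neg(-9) = 9
  delta.gen = absv(9) = 9
  deps.gen = mul(9, 12) = 108
  fold.gen = min2(4, -9) = -9
  kernel.gen = add(108, 108) = 216
  model.gen = absv(9) = 9
  render.gen = add(216, 9) = 225
  layout.gen = min2(225, -9) = -9
  cache.gen = add(-9, -9) = -18
  north.gen = min2(-18, 9) = -18
  stage.gen = max2(9, -9) = 9
  assets.gen = neg(9) = -9
  west.gen = max2(-9, 9) = 9
  bundle.gen = min2(-18, 9) = -18

Propagation after the edit:
  sync.txt feeds no computation that the output demands — nothing is marked dirty and nothing runs.

Key observation: sync.txt is never demanded by the output, so the edit triggers no recomputation at all.

New value of bundle.gen: -18.
Target commands that run: none — 0 in total.
Values that change: sync.txt.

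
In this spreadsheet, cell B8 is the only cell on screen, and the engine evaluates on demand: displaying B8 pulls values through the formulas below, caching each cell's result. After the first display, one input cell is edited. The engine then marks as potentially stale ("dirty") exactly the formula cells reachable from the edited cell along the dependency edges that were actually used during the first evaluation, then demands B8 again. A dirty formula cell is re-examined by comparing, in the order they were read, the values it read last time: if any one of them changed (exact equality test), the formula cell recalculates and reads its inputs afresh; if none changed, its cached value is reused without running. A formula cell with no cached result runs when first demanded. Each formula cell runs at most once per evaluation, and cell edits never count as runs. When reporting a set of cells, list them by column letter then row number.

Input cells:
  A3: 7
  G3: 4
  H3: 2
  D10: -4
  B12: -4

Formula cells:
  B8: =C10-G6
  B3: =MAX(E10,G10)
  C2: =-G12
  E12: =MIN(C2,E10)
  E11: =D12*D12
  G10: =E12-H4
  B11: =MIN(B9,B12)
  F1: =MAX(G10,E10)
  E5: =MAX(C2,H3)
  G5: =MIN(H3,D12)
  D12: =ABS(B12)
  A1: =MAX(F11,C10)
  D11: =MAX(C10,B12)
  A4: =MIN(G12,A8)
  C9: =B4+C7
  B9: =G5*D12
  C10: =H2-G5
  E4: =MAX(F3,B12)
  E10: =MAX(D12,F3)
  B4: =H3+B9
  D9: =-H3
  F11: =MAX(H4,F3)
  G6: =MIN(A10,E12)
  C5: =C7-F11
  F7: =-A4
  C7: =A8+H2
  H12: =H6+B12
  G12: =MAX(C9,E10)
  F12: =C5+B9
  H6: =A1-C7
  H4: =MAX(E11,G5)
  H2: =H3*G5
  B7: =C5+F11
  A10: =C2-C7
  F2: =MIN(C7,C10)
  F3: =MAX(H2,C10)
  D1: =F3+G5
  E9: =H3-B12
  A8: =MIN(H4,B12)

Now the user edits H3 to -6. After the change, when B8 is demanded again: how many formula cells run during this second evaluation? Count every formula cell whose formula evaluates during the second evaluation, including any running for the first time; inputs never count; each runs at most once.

Run set: A10, B4, B8, B9, C2, C7, C9, C10, E10, E12, F3, G5, G6, G12, H2, H4 (16 run).
The important point: at A8 every value read last time is unchanged, so the dirty flag clears without a run.

Initial pass — values computed on the first demand:
  D12 = ABS(-4) = 4
  E11 = 4 * 4 = 16
  G5 = MIN(2, 4) = 2
  B9 = 2 * 4 = 8
  B4 = 2 + 8 = 10
  H2 = 2 * 2 = 4
  C10 = 4 - 2 = 2
  F3 = MAX(4, 2) = 4
  E10 = MAX(4, 4) = 4
  H4 = MAX(16, 2) = 16
  A8 = MIN(16, -4) = -4
  C7 = -4 + 4 = 0
  C9 = 10 + 0 = 10
  G12 = MAX(10, 4) = 10
  C2 = -(10) = -10
  A10 = -10 - 0 = -10
  E12 = MIN(-10, 4) = -10
  G6 = MIN(-10, -10) = -10
  B8 = 2 - -10 = 12

Second demand — change propagation:
  G5: re-runs because H3 2->-6; new result -6.
  B9: re-runs because G5 2->-6; new result -24.
  B4: re-runs because H3 2->-6; B9 8->-24; new result -30.
  H2: re-runs because H3 2->-6; G5 2->-6; new result 36.
  C10: re-runs because H2 4->36; G5 2->-6; new result 42.
  F3: re-runs because H2 4->36; C10 2->42; new result 42.
  E10: re-runs because F3 4->42; new result 42.
  H4: re-runs because G5 2->-6; new result 16 (unchanged).
  A8: re-examined; everything it read last time is the same (H4 unchanged, B12 unchanged) — cache -4 kept, no run.
  C7: re-runs because H2 4->36; new result 32.
  C9: re-runs because B4 10->-30; C7 0->32; new result 2.
  G12: re-runs because C9 10->2; E10 4->42; new result 42.
  C2: re-runs because G12 10->42; new result -42.
  A10: re-runs because C2 -10->-42; C7 0->32; new result -74.
  E12: re-runs because C2 -10->-42; E10 4->42; new result -42.
  G6: re-runs because A10 -10->-74; E12 -10->-42; new result -74.
  B8: re-runs because C10 2->42; G6 -10->-74; new result 116.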